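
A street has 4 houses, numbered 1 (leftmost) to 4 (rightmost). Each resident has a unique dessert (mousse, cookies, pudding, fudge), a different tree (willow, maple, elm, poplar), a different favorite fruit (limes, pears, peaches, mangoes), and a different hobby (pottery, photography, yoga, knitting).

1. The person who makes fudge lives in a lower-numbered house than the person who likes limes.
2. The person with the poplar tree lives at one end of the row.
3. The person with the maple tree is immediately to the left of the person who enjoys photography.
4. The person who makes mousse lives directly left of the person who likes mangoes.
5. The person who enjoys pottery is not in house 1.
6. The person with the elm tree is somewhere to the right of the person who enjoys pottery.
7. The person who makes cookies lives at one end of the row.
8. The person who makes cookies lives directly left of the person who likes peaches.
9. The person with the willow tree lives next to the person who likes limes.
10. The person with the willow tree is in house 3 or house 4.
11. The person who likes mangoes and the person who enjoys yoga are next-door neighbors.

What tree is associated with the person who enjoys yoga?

By clue 8, the person who makes cookies is in house 1.
Clue 8: the person who likes peaches is in house 2.
So house 4 gets pudding for dessert.
House 2's tree must be maple (nothing else left).
So house 1 gets pears for favorite fruit.
From clue 3, the person who enjoys photography must be in house 3.
That leaves poplar as the tree for house 1.
House 1 hobby: only knitting fits.
So house 4 gets yoga for hobby.
From clue 11, the person who likes mangoes must be in house 3.
So house 4 gets limes for favorite fruit.
House 2's hobby must be pottery (nothing else left).
Clue 4: the person who makes mousse is in house 2.
Clue 9: the person with the willow tree is in house 3.
The only dessert still possible for house 3 is fudge.
That leaves elm as the tree for house 4.
So: house 1 = cookies/poplar/pears/knitting, house 2 = mousse/maple/peaches/pottery, house 3 = fudge/willow/mangoes/photography, house 4 = pudding/elm/limes/yoga.

elm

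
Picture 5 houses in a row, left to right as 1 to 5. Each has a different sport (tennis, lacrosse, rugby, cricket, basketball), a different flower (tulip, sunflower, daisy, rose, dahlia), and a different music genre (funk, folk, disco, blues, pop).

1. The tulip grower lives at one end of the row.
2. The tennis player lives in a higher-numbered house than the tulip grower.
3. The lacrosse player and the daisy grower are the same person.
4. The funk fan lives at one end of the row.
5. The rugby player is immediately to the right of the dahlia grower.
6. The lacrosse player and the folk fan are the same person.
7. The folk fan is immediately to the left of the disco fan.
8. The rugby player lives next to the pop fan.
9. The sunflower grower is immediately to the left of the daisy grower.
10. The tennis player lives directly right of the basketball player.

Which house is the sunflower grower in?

Clue 2 places the tulip grower in house 1.
House 5 flower: only rose fits.
The lacrosse player is narrowed to house 3 or 4; consider each.
Placing it in house 3 leads to a contradiction, so it's in house 4.
By clue 3, the daisy grower is in house 4.
Clue 6: the folk fan is in house 4.
By clue 7, the disco fan is in house 5.
Clue 9 places the sunflower grower in house 3.
So house 2 gets dahlia for flower.
Clue 5 places the rugby player in house 3.
From clue 8, the pop fan must be in house 2.
So house 5 gets cricket for sport.
The only music genre still possible for house 1 is funk.
House 3 music genre: only blues fits.
Clue 10 places the basketball player in house 1.
The only sport still possible for house 2 is tennis.
So: house 1 = basketball/tulip/funk, house 2 = tennis/dahlia/pop, house 3 = rugby/sunflower/blues, house 4 = lacrosse/daisy/folk, house 5 = cricket/rose/disco.

3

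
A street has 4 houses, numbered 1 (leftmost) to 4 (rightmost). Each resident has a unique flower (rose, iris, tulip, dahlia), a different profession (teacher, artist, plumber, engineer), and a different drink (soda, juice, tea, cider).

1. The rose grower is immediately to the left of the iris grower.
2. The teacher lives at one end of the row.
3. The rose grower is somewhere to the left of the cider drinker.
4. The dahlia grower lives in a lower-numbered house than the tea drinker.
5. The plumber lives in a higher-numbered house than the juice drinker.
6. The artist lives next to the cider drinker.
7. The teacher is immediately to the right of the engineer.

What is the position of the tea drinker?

The teacher is in house 4 (clue 7).
Clue 7: the engineer is in house 3.
House 1's profession must be artist (nothing else left).
So house 2 gets plumber for profession.
Clue 5: the juice drinker is in house 1.
From clue 6, the cider drinker must be in house 2.
The rose grower is in house 1 (clue 3).
Clue 1: the iris grower is in house 2.
House 3 flower: only dahlia fits.
So house 4 gets tulip for flower.
By clue 4, the tea drinker is in house 4.
House 3 drink: only soda fits.
So: house 1 = rose/artist/juice, house 2 = iris/plumber/cider, house 3 = dahlia/engineer/soda, house 4 = tulip/teacher/tea.

4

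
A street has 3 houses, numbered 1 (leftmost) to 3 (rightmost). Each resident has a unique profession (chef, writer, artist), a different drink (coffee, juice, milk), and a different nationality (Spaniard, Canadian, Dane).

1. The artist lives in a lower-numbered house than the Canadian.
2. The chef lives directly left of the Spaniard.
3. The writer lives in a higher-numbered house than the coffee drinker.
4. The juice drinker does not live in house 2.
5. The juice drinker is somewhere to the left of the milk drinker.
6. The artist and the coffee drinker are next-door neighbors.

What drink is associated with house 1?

From clue 5, the juice drinker must be in house 1.
House 3 profession: only writer fits.
So house 3 gets milk for drink.
House 1's nationality must be Dane (nothing else left).
The artist is in house 1 (clue 6).
That leaves chef as the profession for house 2.
The only drink still possible for house 2 is coffee.
By clue 2, the Spaniard is in house 3.
House 2's nationality must be Canadian (nothing else left).
So: house 1 = artist/juice/Dane, house 2 = chef/coffee/Canadian, house 3 = writer/milk/Spaniard.

juice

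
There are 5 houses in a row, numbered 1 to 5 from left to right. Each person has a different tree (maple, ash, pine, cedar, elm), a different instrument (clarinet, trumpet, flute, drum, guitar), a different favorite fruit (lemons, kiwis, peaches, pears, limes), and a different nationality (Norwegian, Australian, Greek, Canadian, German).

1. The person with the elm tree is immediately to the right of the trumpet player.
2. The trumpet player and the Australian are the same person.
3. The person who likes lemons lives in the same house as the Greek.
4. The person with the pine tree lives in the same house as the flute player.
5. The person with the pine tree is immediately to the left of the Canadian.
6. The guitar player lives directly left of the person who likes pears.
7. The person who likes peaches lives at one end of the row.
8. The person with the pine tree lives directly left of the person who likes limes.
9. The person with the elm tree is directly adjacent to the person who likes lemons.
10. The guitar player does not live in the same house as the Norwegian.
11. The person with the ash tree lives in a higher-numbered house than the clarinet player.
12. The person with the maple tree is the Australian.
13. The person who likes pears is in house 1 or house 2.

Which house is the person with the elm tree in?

3

Clue 13 places the person who likes pears in house 2.
The guitar player is in house 1 (clue 6).
House 5 instrument: only drum fits.
That leaves cedar as the tree for house 1.
So house 1 gets German for nationality.
The person who likes peaches is narrowed to house 1 or 5; consider each.
Placing it in house 5 leads to a contradiction, so it's in house 1.
The person with the ash tree is narrowed to house 3 or 4 or 5; consider each.
Placing it in house 3 and house 4 leads to a contradiction, so it's in house 5.
The person with the elm tree is narrowed to house 3 or 4; consider each.
Placing it in house 4 leads to a contradiction, so it's in house 3.
From clue 1, the trumpet player must be in house 2.
By clue 2, the Australian is in house 2.
The person who likes lemons is in house 4 (clue 9).
Clue 12: the person with the maple tree is in house 2.
House 4's tree must be pine (nothing else left).
By clue 3, the Greek is in house 4.
Clue 4 places the flute player in house 4.
Clue 5 places the Canadian in house 5.
From clue 8, the person who likes limes must be in house 5.
That leaves clarinet as the instrument for house 3.
House 3's favorite fruit must be kiwis (nothing else left).
The only nationality still possible for house 3 is Norwegian.
So: house 1 = cedar/guitar/peaches/German, house 2 = maple/trumpet/pears/Australian, house 3 = elm/clarinet/kiwis/Norwegian, house 4 = pine/flute/lemons/Greek, house 5 = ash/drum/limes/Canadian.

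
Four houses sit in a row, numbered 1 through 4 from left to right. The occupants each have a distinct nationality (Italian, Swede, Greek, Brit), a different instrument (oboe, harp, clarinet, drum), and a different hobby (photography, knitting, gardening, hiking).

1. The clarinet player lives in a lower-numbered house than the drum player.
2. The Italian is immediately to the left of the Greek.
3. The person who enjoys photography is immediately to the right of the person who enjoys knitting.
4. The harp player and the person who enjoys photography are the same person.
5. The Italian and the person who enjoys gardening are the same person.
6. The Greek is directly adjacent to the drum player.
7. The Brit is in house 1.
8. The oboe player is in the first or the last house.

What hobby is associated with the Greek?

hiking

Clue 7 places the Brit in house 1.
The Greek is narrowed to house 3 or 4; consider each.
Placing it in house 3 leads to a contradiction, so it's in house 4.
From clue 2, the Italian must be in house 3.
Clue 5: the person who enjoys gardening is in house 3.
By clue 6, the drum player is in house 3.
So house 2 gets Swede for nationality.
Clue 3 places the person who enjoys photography in house 2.
Clue 3 places the person who enjoys knitting in house 1.
By clue 4, the harp player is in house 2.
The only instrument still possible for house 1 is clarinet.
House 4's instrument must be oboe (nothing else left).
House 4 hobby: only hiking fits.
So: house 1 = Brit/clarinet/knitting, house 2 = Swede/harp/photography, house 3 = Italian/drum/gardening, house 4 = Greek/oboe/hiking.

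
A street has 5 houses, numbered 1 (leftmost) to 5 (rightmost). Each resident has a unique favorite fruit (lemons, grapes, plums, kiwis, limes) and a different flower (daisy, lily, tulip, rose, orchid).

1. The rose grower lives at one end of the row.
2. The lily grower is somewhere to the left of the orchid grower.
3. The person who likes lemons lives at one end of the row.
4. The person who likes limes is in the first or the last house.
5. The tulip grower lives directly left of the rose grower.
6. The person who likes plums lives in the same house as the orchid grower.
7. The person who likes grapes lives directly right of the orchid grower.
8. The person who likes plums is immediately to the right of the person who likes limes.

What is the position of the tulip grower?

From clue 5, the tulip grower must be in house 4.
Clue 5: the rose grower is in house 5.
By clue 8, the person who likes plums is in house 2.
By clue 8, the person who likes limes is in house 1.
Clue 6 places the orchid grower in house 2.
Clue 7: the person who likes grapes is in house 3.
The only favorite fruit still possible for house 4 is kiwis.
That leaves lemons as the favorite fruit for house 5.
That leaves daisy as the flower for house 3.
House 1 flower: only lily fits.
So: house 1 = limes/lily, house 2 = plums/orchid, house 3 = grapes/daisy, house 4 = kiwis/tulip, house 5 = lemons/rose.

4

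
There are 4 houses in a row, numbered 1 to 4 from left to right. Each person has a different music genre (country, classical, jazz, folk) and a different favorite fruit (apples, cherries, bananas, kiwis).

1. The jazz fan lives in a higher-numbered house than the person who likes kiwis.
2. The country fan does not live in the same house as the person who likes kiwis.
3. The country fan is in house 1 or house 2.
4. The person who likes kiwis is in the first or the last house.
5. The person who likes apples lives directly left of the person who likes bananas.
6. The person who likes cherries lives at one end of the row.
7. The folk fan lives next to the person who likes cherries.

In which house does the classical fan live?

By clue 4, the person who likes kiwis is in house 1.
The country fan is in house 2 (clue 2).
From clue 7, the folk fan must be in house 3.
That leaves classical as the music genre for house 1.
That leaves jazz as the music genre for house 4.
House 2's favorite fruit must be apples (nothing else left).
House 3's favorite fruit must be bananas (nothing else left).
So house 4 gets cherries for favorite fruit.
So: house 1 = classical/kiwis, house 2 = country/apples, house 3 = folk/bananas, house 4 = jazz/cherries.

1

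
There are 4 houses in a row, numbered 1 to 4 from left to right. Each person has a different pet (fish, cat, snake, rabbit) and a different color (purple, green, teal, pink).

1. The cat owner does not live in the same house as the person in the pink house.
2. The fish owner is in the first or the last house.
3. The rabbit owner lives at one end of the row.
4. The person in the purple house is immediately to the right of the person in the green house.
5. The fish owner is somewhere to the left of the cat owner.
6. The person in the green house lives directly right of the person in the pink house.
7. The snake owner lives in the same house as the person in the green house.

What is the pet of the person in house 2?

snake

The fish owner is in house 1 (clue 5).
The only pet still possible for house 4 is rabbit.
The cat owner is narrowed to house 2 or 3; consider each.
Placing it in house 2 leads to a contradiction, so it's in house 3.
House 2 pet: only snake fits.
From clue 7, the person in the green house must be in house 2.
House 1's color must be pink (nothing else left).
By clue 4, the person in the purple house is in house 3.
So house 4 gets teal for color.
So: house 1 = fish/pink, house 2 = snake/green, house 3 = cat/purple, house 4 = rabbit/teal.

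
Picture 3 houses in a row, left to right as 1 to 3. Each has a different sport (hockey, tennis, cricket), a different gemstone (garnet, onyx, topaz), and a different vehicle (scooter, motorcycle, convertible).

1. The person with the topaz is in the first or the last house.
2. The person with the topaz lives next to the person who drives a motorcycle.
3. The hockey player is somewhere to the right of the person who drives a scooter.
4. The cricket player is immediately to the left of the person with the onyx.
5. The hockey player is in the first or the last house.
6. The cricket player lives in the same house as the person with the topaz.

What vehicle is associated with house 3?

From clue 2, the person who drives a motorcycle must be in house 2.
By clue 5, the hockey player is in house 3.
The cricket player is in house 1 (clue 6).
Clue 6 places the person with the topaz in house 1.
The only sport still possible for house 2 is tennis.
The only vehicle still possible for house 3 is convertible.
Clue 4 places the person with the onyx in house 2.
So house 3 gets garnet for gemstone.
The only vehicle still possible for house 1 is scooter.
So: house 1 = cricket/topaz/scooter, house 2 = tennis/onyx/motorcycle, house 3 = hockey/garnet/convertible.

convertible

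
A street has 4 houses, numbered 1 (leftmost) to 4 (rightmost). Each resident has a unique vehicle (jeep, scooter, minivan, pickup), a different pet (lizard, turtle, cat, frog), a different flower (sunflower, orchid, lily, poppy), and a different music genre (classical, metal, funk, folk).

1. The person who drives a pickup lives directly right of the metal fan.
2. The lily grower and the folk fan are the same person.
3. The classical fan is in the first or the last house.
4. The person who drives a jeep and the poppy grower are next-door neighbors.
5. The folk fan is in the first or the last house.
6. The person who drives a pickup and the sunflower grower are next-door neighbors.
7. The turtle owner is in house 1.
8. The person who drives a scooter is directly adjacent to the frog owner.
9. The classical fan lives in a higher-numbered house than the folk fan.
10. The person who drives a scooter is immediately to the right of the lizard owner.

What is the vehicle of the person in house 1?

From clue 7, the turtle owner must be in house 1.
The classical fan is in house 4 (clue 9).
From clue 9, the folk fan must be in house 1.
Clue 2: the lily grower is in house 1.
The person who drives a pickup is narrowed to house 3 or 4; consider each.
Placing it in house 3 leads to a contradiction, so it's in house 4.
Clue 1 places the metal fan in house 3.
Clue 6: the sunflower grower is in house 3.
So house 2 gets funk for music genre.
The lizard owner is in house 2 (clue 10).
House 2 vehicle: only minivan fits.
The only vehicle still possible for house 3 is scooter.
The only pet still possible for house 3 is cat.
That leaves frog as the pet for house 4.
From clue 4, the poppy grower must be in house 2.
The only vehicle still possible for house 1 is jeep.
That leaves orchid as the flower for house 4.
So: house 1 = jeep/turtle/lily/folk, house 2 = minivan/lizard/poppy/funk, house 3 = scooter/cat/sunflower/metal, house 4 = pickup/frog/orchid/classical.

jeep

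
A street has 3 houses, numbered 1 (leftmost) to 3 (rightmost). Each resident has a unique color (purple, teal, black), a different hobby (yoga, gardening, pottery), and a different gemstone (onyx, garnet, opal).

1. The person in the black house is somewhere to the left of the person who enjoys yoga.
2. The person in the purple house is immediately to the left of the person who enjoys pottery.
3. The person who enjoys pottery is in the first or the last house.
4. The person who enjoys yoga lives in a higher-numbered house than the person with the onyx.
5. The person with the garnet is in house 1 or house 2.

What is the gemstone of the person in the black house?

Clue 3 places the person who enjoys pottery in house 3.
So house 3 gets teal for color.
House 1's hobby must be gardening (nothing else left).
House 2's hobby must be yoga (nothing else left).
So house 3 gets opal for gemstone.
From clue 1, the person in the black house must be in house 1.
The person in the purple house is in house 2 (clue 2).
From clue 4, the person with the onyx must be in house 1.
So house 2 gets garnet for gemstone.
So: house 1 = black/gardening/onyx, house 2 = purple/yoga/garnet, house 3 = teal/pottery/opal.

onyx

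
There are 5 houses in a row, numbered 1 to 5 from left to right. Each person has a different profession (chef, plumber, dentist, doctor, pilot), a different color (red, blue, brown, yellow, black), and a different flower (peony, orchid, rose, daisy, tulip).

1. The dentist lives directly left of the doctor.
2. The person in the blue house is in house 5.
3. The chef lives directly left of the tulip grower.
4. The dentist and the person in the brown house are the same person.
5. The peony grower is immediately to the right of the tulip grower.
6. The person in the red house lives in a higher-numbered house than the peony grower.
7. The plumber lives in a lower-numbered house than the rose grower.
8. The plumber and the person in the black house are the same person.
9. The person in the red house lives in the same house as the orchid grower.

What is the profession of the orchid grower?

Clue 2 places the person in the blue house in house 5.
House 1's flower must be daisy (nothing else left).
The peony grower is in house 3 (clue 6).
From clue 9, the orchid grower must be in house 4.
That leaves red as the color for house 4.
That leaves tulip as the flower for house 2.
So house 5 gets rose for flower.
From clue 3, the chef must be in house 1.
House 5 profession: only pilot fits.
House 1's color must be yellow (nothing else left).
So house 4 gets doctor for profession.
Clue 1: the dentist is in house 3.
Clue 4: the person in the brown house is in house 3.
House 2 profession: only plumber fits.
House 2's color must be black (nothing else left).
So: house 1 = chef/yellow/daisy, house 2 = plumber/black/tulip, house 3 = dentist/brown/peony, house 4 = doctor/red/orchid, house 5 = pilot/blue/rose.

doctor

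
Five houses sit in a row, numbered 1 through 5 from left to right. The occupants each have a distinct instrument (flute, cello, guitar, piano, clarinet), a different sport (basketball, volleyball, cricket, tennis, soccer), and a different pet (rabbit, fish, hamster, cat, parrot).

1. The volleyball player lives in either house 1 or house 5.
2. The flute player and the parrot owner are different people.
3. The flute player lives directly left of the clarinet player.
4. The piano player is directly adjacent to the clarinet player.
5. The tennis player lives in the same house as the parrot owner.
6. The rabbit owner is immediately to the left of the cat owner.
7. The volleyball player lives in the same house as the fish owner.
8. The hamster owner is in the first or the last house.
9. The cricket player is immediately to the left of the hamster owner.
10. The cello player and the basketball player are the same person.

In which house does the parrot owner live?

The cricket player is in house 4 (clue 9).
Clue 9: the hamster owner is in house 5.
Clue 7: the volleyball player is in house 1.
House 1's pet must be fish (nothing else left).
House 4 pet: only cat fits.
From clue 6, the rabbit owner must be in house 3.
That leaves parrot as the pet for house 2.
Clue 5 places the tennis player in house 2.
The cello player is narrowed to house 3 or 5; consider each.
Placing it in house 3 leads to a contradiction, so it's in house 5.
Clue 10: the basketball player is in house 5.
That leaves soccer as the sport for house 3.
The clarinet player is narrowed to house 2 or 4; consider each.
Placing it in house 4 leads to a contradiction, so it's in house 2.
By clue 3, the flute player is in house 1.
The only instrument still possible for house 3 is piano.
The only instrument still possible for house 4 is guitar.
So: house 1 = flute/volleyball/fish, house 2 = clarinet/tennis/parrot, house 3 = piano/soccer/rabbit, house 4 = guitar/cricket/cat, house 5 = cello/basketball/hamster.

2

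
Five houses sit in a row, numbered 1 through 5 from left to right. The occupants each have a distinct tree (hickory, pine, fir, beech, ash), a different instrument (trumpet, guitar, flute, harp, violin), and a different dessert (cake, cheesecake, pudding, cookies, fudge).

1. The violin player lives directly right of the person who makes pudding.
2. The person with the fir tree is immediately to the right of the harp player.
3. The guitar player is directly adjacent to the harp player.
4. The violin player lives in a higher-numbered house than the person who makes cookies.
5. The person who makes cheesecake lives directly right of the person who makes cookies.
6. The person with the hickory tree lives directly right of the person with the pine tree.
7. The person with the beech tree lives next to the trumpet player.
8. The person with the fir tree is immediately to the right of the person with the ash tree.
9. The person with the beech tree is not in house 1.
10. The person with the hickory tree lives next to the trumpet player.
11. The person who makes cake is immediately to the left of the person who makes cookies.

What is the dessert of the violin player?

fudge

The violin player is narrowed to house 3 or 4 or 5; consider each.
Placing it in house 3 and house 4 leads to a contradiction, so it's in house 5.
Clue 1: the person who makes pudding is in house 4.
Clue 5 places the person who makes cheesecake in house 3.
Clue 5: the person who makes cookies is in house 2.
By clue 11, the person who makes cake is in house 1.
House 5's dessert must be fudge (nothing else left).
The person with the ash tree is narrowed to house 1 or 2 or 3 or 4; consider each.
Placing it in house 2 and house 3 and house 4 leads to a contradiction, so it's in house 1.
From clue 8, the person with the fir tree must be in house 2.
By clue 2, the harp player is in house 1.
Clue 3: the guitar player is in house 2.
The person with the hickory tree is narrowed to house 4 or 5; consider each.
Placing it in house 4 leads to a contradiction, so it's in house 5.
Clue 6: the person with the pine tree is in house 4.
The trumpet player is in house 4 (clue 10).
That leaves beech as the tree for house 3.
That leaves flute as the instrument for house 3.
So: house 1 = ash/harp/cake, house 2 = fir/guitar/cookies, house 3 = beech/flute/cheesecake, house 4 = pine/trumpet/pudding, house 5 = hickory/violin/fudge.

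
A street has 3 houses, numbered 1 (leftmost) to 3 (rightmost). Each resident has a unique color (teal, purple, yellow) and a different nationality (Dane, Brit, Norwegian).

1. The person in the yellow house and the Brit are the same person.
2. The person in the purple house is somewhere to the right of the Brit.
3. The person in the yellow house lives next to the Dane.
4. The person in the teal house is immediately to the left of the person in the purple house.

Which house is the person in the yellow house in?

So house 3 gets purple for color.
By clue 4, the person in the teal house is in house 2.
So house 1 gets yellow for color.
The Brit is in house 1 (clue 1).
By clue 3, the Dane is in house 2.
So house 3 gets Norwegian for nationality.
So: house 1 = yellow/Brit, house 2 = teal/Dane, house 3 = purple/Norwegian.

1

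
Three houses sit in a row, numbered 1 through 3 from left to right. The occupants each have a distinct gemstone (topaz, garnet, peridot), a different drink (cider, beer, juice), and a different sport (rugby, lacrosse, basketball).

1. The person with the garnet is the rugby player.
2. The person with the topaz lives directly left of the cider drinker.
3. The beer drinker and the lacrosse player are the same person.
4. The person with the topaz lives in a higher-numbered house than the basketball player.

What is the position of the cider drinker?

By clue 4, the person with the topaz is in house 2.
By clue 4, the basketball player is in house 1.
From clue 1, the person with the garnet must be in house 3.
From clue 1, the rugby player must be in house 3.
From clue 2, the cider drinker must be in house 3.
The only gemstone still possible for house 1 is peridot.
House 1's drink must be juice (nothing else left).
That leaves beer as the drink for house 2.
The only sport still possible for house 2 is lacrosse.
So: house 1 = peridot/juice/basketball, house 2 = topaz/beer/lacrosse, house 3 = garnet/cider/rugby.

3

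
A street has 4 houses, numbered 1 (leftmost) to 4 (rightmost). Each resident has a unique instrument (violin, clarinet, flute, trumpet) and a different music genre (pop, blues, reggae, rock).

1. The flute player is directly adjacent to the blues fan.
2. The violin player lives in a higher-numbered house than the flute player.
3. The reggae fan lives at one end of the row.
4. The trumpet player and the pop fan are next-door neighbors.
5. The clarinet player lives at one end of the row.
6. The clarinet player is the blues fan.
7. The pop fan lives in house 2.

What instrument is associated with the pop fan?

flute

Clue 7: the pop fan is in house 2.
That leaves rock as the music genre for house 3.
So house 2 gets flute for instrument.
Clue 1 places the blues fan in house 1.
Clue 6: the clarinet player is in house 1.
House 3 instrument: only trumpet fits.
The only instrument still possible for house 4 is violin.
So house 4 gets reggae for music genre.
So: house 1 = clarinet/blues, house 2 = flute/pop, house 3 = trumpet/rock, house 4 = violin/reggae.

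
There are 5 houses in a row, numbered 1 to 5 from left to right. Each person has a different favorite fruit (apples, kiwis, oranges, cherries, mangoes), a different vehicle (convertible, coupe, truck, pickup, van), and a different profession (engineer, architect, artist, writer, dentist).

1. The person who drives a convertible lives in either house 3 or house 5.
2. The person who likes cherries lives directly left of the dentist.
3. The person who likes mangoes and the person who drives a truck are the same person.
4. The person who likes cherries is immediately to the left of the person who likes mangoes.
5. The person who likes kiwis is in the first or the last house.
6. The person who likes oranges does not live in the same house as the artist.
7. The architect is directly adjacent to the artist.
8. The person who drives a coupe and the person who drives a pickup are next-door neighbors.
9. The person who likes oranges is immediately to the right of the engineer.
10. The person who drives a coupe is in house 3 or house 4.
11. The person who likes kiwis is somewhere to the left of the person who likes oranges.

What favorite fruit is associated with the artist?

cherries

Clue 11: the person who likes kiwis is in house 1.
The only vehicle still possible for house 1 is van.
House 2's vehicle must be pickup (nothing else left).
By clue 8, the person who drives a coupe is in house 3.
So house 4 gets truck for vehicle.
That leaves convertible as the vehicle for house 5.
Clue 3 places the person who likes mangoes in house 4.
The person who likes cherries is in house 3 (clue 4).
Clue 2 places the dentist in house 4.
From clue 9, the person who likes oranges must be in house 2.
House 5's favorite fruit must be apples (nothing else left).
House 1's profession must be engineer (nothing else left).
House 5's profession must be writer (nothing else left).
From clue 6, the artist must be in house 3.
The architect is in house 2 (clue 7).
So: house 1 = kiwis/van/engineer, house 2 = oranges/pickup/architect, house 3 = cherries/coupe/artist, house 4 = mangoes/truck/dentist, house 5 = apples/convertible/writer.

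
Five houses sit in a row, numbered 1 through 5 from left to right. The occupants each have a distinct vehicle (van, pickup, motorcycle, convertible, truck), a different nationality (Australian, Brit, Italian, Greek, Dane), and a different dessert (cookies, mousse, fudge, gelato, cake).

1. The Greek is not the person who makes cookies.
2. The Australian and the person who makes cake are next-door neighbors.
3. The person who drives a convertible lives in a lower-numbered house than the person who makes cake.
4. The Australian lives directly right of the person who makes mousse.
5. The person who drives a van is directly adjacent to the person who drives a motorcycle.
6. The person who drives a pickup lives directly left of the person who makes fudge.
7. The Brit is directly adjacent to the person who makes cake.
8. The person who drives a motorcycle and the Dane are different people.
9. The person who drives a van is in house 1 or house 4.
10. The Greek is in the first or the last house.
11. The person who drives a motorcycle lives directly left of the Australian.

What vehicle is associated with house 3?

That leaves truck as the vehicle for house 5.
The person who drives a motorcycle is narrowed to house 2 or 3; consider each.
Placing it in house 3 leads to a contradiction, so it's in house 2.
Clue 5 places the person who drives a van in house 1.
Clue 11: the Australian is in house 3.
By clue 3, the person who drives a convertible is in house 3.
Clue 3 places the person who makes cake in house 4.
By clue 4, the person who makes mousse is in house 2.
The Brit is in house 5 (clue 7).
The only vehicle still possible for house 4 is pickup.
House 1's nationality must be Greek (nothing else left).
House 2's nationality must be Italian (nothing else left).
That leaves Dane as the nationality for house 4.
That leaves gelato as the dessert for house 1.
House 3's dessert must be cookies (nothing else left).
House 5 dessert: only fudge fits.
So: house 1 = van/Greek/gelato, house 2 = motorcycle/Italian/mousse, house 3 = convertible/Australian/cookies, house 4 = pickup/Dane/cake, house 5 = truck/Brit/fudge.

convertible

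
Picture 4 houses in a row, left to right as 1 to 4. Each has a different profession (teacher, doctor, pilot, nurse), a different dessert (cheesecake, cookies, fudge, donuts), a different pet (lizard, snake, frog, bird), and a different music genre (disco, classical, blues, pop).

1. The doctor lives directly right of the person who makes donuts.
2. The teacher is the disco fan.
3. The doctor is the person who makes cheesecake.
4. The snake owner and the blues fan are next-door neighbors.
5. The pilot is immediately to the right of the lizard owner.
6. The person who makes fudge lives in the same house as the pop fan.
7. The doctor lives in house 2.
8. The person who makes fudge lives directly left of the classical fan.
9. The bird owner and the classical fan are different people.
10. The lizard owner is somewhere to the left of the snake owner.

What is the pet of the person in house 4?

By clue 7, the doctor is in house 2.
The person who makes donuts is in house 1 (clue 1).
Clue 3 places the person who makes cheesecake in house 2.
That leaves cookies as the dessert for house 4.
By clue 6, the pop fan is in house 3.
From clue 8, the classical fan must be in house 4.
So house 3 gets fudge for dessert.
The only music genre still possible for house 1 is disco.
House 2's music genre must be blues (nothing else left).
By clue 2, the teacher is in house 1.
From clue 4, the snake owner must be in house 3.
Clue 10: the lizard owner is in house 2.
The only pet still possible for house 1 is bird.
That leaves frog as the pet for house 4.
Clue 5: the pilot is in house 3.
The only profession still possible for house 4 is nurse.
So: house 1 = teacher/donuts/bird/disco, house 2 = doctor/cheesecake/lizard/blues, house 3 = pilot/fudge/snake/pop, house 4 = nurse/cookies/frog/classical.

frog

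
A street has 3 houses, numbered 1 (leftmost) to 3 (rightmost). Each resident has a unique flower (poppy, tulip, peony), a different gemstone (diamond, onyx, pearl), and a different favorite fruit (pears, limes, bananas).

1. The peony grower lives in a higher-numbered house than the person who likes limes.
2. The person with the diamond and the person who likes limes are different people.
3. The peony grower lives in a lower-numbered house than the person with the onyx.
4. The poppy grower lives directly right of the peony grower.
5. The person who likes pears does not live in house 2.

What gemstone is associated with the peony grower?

diamond

Clue 3: the peony grower is in house 2.
From clue 3, the person with the onyx must be in house 3.
From clue 4, the poppy grower must be in house 3.
House 1 flower: only tulip fits.
By clue 1, the person who likes limes is in house 1.
From clue 2, the person with the diamond must be in house 2.
House 1 gemstone: only pearl fits.
House 2's favorite fruit must be bananas (nothing else left).
That leaves pears as the favorite fruit for house 3.
So: house 1 = tulip/pearl/limes, house 2 = peony/diamond/bananas, house 3 = poppy/onyx/pears.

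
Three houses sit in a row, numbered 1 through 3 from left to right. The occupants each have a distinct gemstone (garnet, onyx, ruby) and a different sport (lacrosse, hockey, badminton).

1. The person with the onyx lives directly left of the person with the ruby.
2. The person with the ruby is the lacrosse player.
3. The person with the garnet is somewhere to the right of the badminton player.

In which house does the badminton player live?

The only gemstone still possible for house 1 is onyx.
Clue 1: the person with the ruby is in house 2.
From clue 2, the lacrosse player must be in house 2.
The only gemstone still possible for house 3 is garnet.
House 1's sport must be badminton (nothing else left).
House 3's sport must be hockey (nothing else left).
So: house 1 = onyx/badminton, house 2 = ruby/lacrosse, house 3 = garnet/hockey.

1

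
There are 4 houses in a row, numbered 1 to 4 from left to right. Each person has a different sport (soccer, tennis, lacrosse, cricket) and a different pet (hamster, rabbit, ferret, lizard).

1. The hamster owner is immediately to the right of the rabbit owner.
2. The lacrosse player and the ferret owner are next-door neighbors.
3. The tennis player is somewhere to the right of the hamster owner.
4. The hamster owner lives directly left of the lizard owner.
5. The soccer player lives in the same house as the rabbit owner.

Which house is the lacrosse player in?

3

The soccer player is narrowed to house 1 or 2; consider each.
Placing it in house 2 leads to a contradiction, so it's in house 1.
Clue 5 places the rabbit owner in house 1.
The hamster owner is in house 2 (clue 1).
From clue 4, the lizard owner must be in house 3.
House 4 pet: only ferret fits.
From clue 2, the lacrosse player must be in house 3.
So house 2 gets cricket for sport.
The only sport still possible for house 4 is tennis.
So: house 1 = soccer/rabbit, house 2 = cricket/hamster, house 3 = lacrosse/lizard, house 4 = tennis/ferret.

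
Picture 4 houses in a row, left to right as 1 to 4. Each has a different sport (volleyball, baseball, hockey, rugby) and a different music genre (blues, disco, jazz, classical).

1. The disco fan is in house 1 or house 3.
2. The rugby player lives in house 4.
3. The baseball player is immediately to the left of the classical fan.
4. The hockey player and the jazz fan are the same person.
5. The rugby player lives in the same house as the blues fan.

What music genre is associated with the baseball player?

disco

By clue 2, the rugby player is in house 4.
Clue 5: the blues fan is in house 4.
The baseball player is narrowed to house 1 or 2; consider each.
Placing it in house 2 leads to a contradiction, so it's in house 1.
Clue 3: the classical fan is in house 2.
Clue 4 places the hockey player in house 3.
Clue 4 places the jazz fan in house 3.
So house 2 gets volleyball for sport.
That leaves disco as the music genre for house 1.
So: house 1 = baseball/disco, house 2 = volleyball/classical, house 3 = hockey/jazz, house 4 = rugby/blues.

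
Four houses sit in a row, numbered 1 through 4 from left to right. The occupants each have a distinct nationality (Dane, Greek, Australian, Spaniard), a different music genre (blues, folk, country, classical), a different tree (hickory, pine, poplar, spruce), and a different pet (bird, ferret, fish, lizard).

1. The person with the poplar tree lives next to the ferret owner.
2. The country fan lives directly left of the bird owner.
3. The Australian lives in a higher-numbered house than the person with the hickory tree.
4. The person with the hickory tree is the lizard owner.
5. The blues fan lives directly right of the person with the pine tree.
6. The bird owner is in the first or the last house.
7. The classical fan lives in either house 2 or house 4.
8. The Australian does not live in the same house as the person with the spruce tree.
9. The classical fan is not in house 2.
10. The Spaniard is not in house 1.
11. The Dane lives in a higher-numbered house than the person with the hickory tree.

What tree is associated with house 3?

spruce

By clue 6, the bird owner is in house 4.
Clue 9 places the classical fan in house 4.
House 1 nationality: only Greek fits.
Clue 2: the country fan is in house 3.
So house 1 gets folk for music genre.
House 2's music genre must be blues (nothing else left).
The person with the pine tree is in house 1 (clue 5).
That leaves Spaniard as the nationality for house 2.
The Australian is narrowed to house 3 or 4; consider each.
Placing it in house 3 leads to a contradiction, so it's in house 4.
That leaves Dane as the nationality for house 3.
So house 4 gets poplar for tree.
From clue 1, the ferret owner must be in house 3.
By clue 11, the person with the hickory tree is in house 2.
So house 3 gets spruce for tree.
House 1's pet must be fish (nothing else left).
House 2's pet must be lizard (nothing else left).
So: house 1 = Greek/folk/pine/fish, house 2 = Spaniard/blues/hickory/lizard, house 3 = Dane/country/spruce/ferret, house 4 = Australian/classical/poplar/bird.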